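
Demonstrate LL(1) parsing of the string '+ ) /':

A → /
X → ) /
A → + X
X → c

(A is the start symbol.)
LL(1) parsing maintains a stack (initially the start symbol over $) and the input. At each step: if the stack top is a terminal, match it against the current input token; if it is a non-terminal N, replace it with the RHS of M[N, lookahead] (the unique production whose predict set contains the lookahead).

Stack is shown with the top on the left.

Stack  Input    Action
----------------------
A $    + ) / $  output A → + X
+ X $  + ) / $  match '+'
X $    ) / $    output X → ) /
) / $  ) / $    match ')'
/ $    / $      match '/'
$      $        accept

The string is accepted.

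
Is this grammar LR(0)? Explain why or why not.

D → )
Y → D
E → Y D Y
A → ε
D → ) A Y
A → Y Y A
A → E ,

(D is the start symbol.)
Augment with D' → D and build the canonical LR(0) collection (I0 = CLOSURE({[D' → . D]}), then GOTO on every symbol after a dot until no new states appear). It has 13 states:
  I0: { [D → . ) A Y], [D → . )], [D' → . D] }  — shift
  I1: { [A → . E ,], [A → . Y Y A], [A → .], [D → ) . A Y], [D → ) .], [D → . ) A Y], [D → . )], [E → . Y D Y], [Y → . D] }  — shift, 2 reduces
  I2: { [D' → D .] }  — accept
  I3: { [D → ) A . Y], [D → . ) A Y], [D → . )], [Y → . D] }  — shift
  I4: { [Y → D .] }  — reduce
  I5: { [A → E . ,] }  — shift
  I6: { [A → Y . Y A], [D → . ) A Y], [D → . )], [E → Y . D Y], [Y → . D] }  — shift
  I7: { [D → . ) A Y], [D → . )], [E → Y D . Y], [Y → . D], [Y → D .] }  — shift, reduce
  I8: { [A → . E ,], [A → . Y Y A], [A → .], [A → Y Y . A], [D → . ) A Y], [D → . )], [E → . Y D Y], [Y → . D] }  — shift, reduce
  I9: { [A → Y Y A .] }  — reduce
  I10: { [E → Y D Y .] }  — reduce
  I11: { [A → E , .] }  — reduce
  I12: { [D → ) A Y .] }  — reduce

Conflict in state I1:
  Shift-reduce conflict between [A → .] and [D → . )]
So the grammar is NOT LR(0).

Answer: No. Shift-reduce conflict between [A → .] and [D → . )]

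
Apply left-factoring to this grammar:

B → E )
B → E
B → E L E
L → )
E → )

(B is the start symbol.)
B → E B'
B' → )
B' → ε
B' → L E
L → )
E → )

Left-factoring transforms A → αβ₁ | αβ₂ into A → αA' and A' → β₁ | β₂
(α is the longest common prefix among the alternatives). Repeat until
no nonterminal has two alternatives with a common prefix.

Round 1: B has alternatives sharing prefix 'E'. Introduce B': B → E B'
  Add: B' → )
  Add: B' → ε
  Add: B' → L E

No remaining common prefixes — done.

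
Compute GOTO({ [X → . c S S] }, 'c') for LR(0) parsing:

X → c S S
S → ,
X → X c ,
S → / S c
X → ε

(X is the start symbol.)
GOTO(I, 'c') = CLOSURE({ [A → αX.β] : [A → α.Xβ] ∈ I, X = 'c' })

Items with dot before 'c', with the dot advanced:
  [X → . c S S] → [X → c . S S]
Closure of the advanced items:
  [X → c . S S] has the dot before S: add [S → . ,], [S → . / S c]

GOTO = { [S → . ,], [S → . / S c], [X → c . S S] }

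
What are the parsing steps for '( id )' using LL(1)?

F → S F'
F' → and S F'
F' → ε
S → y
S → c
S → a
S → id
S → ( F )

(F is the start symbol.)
Stack is shown with the top on the left.

Stack         Input     Action
------------------------------
F $           ( id ) $  output F → S F'
S F' $        ( id ) $  output S → ( F )
( F ) F' $    ( id ) $  match '('
F ) F' $      id ) $    output F → S F'
S F' ) F' $   id ) $    output S → id
id F' ) F' $  id ) $    match 'id'
F' ) F' $     ) $       output F' → ε
) F' $        ) $       match ')'
F' $          $         output F' → ε
$             $         accept

The string is accepted.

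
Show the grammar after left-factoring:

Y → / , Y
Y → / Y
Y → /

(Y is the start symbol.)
Y → / Y'
Y' → , Y
Y' → Y
Y' → ε

Left-factoring transforms A → αβ₁ | αβ₂ into A → αA' and A' → β₁ | β₂
(α is the longest common prefix among the alternatives). Repeat until
no nonterminal has two alternatives with a common prefix.

Round 1: Y has alternatives sharing prefix '/'. Introduce Y': Y → / Y'
  Add: Y' → , Y
  Add: Y' → Y
  Add: Y' → ε

No remaining common prefixes — done.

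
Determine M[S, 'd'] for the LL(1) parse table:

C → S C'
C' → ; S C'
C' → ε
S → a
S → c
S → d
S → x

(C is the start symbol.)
S → d

To find M[S, 'd'], we find productions for S where 'd' is in the predict set (PREDICT(N → α) = (FIRST(α) \ {ε}) ∪ (FOLLOW(N) if α ⇒* ε)).

S → a: PREDICT = { 'a' }
S → c: PREDICT = { 'c' }
S → d: PREDICT = { 'd' }
  'd' is in predict set, so this production goes in M[S, 'd']
S → x: PREDICT = { 'x' }

M[S, 'd'] = S → d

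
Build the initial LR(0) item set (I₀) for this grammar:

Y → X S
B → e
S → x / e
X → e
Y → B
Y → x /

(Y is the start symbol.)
First, augment the grammar with Y' → Y
I₀ = CLOSURE({ [Y' → . Y] }):
  [Y' → . Y] has the dot before Y: add [Y → . X S], [Y → . B], [Y → . x /]
  [Y → . X S] has the dot before X: add [X → . e]
  [Y → . B] has the dot before B: add [B → . e]
No further items can be added.

I₀ = { [B → . e], [X → . e], [Y → . B], [Y → . X S], [Y → . x /], [Y' → . Y] }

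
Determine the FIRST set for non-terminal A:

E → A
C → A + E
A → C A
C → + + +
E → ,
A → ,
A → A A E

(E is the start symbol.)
{ '+', ',' }

To compute FIRST(A), examine every production with A on the left-hand side, reading each right-hand side left to right until a non-nullable symbol is reached.

FIRST sets of the other non-terminals involved (by the same procedure, iterated to a fixed point):
  FIRST(C) = { '+', ',' }

From A → C A:
  - C is a non-terminal: add FIRST(C) \ {ε} = { '+', ',' }
    C is not nullable, so stop
From A → ,:
  - ',' is a terminal: add ',' and stop
From A → A A E:
  - A is the symbol being defined: contributes nothing new
    A is not nullable, so stop

Collecting: FIRST(A) = { '+', ',' }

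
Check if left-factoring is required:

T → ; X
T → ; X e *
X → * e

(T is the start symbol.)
Yes, T has productions with common prefix '; X'

Left-factoring is needed when two productions for the same non-terminal
share a common prefix on the right-hand side.

Productions for T:
  T → ; X
  T → ; X e *

Found common prefix '; X' in productions for T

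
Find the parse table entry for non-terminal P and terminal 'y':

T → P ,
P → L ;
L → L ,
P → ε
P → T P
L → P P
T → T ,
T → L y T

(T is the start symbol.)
To find M[P, 'y'], we find productions for P where 'y' is in the predict set (PREDICT(N → α) = (FIRST(α) \ {ε}) ∪ (FOLLOW(N) if α ⇒* ε)).

Relevant sets:
  FIRST(L) = { ',', ';', 'y', ε }
  FIRST(T) = { ',', ';', 'y' }
  FOLLOW(P) = { ',', ';', 'y' }

P → L ;: PREDICT = { ',', ';', 'y' }
  'y' is in predict set, so this production goes in M[P, 'y']
P → ε: PREDICT = { ',', ';', 'y' }
  'y' is in predict set, so this production goes in M[P, 'y']
P → T P: PREDICT = { ',', ';', 'y' }
  'y' is in predict set, so this production goes in M[P, 'y']

M[P, 'y'] = P → L ;, P → ε, P → T P  (a multiply-defined cell — the grammar is not LL(1))

Answer: P → L ;, P → ε, P → T P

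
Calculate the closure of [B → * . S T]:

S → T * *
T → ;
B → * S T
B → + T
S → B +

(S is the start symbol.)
Start with: [B → * . S T]
  [B → * . S T] has the dot before S: add [S → . T * *], [S → . B +]
  [S → . T * *] has the dot before T: add [T → . ;]
  [S → . B +] has the dot before B: add [B → . * S T], [B → . + T]
No further items can be added.

CLOSURE = { [B → * . S T], [B → . * S T], [B → . + T], [S → . B +], [S → . T * *], [T → . ;] }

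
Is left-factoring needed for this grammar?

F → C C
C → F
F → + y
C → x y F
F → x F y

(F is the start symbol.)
Left-factoring is needed when two productions for the same non-terminal
share a common prefix on the right-hand side.

Productions for F:
  F → C C
  F → + y
  F → x F y
Productions for C:
  C → F
  C → x y F

No common prefixes found.

Answer: No, left-factoring is not needed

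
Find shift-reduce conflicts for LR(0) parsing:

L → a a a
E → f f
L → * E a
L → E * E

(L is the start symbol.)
Augment with L' → L and build the canonical LR(0) collection (I0 = CLOSURE({[L' → . L]}), then GOTO on every symbol after a dot until no new states appear). It has 13 states:
  I0: { [E → . f f], [L → . * E a], [L → . E * E], [L → . a a a], [L' → . L] }  — shift
  I1: { [E → . f f], [L → * . E a] }  — shift
  I2: { [L → E . * E] }  — shift
  I3: { [L' → L .] }  — accept
  I4: { [L → a . a a] }  — shift
  I5: { [E → f . f] }  — shift
  I6: { [E → f f .] }  — reduce
  I7: { [L → a a . a] }  — shift
  I8: { [L → a a a .] }  — reduce
  I9: { [E → . f f], [L → E * . E] }  — shift
  I10: { [L → E * E .] }  — reduce
  I11: { [L → * E . a] }  — shift
  I12: { [L → * E a .] }  — reduce

No state contains both a complete item and a shift item.

Answer: No shift-reduce conflicts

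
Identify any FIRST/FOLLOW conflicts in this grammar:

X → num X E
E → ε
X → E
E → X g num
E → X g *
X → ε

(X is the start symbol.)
Nullable non-terminals: E, X.
FIRST sets used below: FIRST(X) = { 'g', 'num', ε }, FIRST(E) = { 'g', 'num', ε }

E: nullable alternative(s) E → ε; FOLLOW(E) = { $, 'g', 'num' }
  E → ε: FIRST \ {ε} = { } — this is the only nullable alternative, skip
  E → X g num: FIRST \ {ε} = { 'g', 'num' } — overlaps FOLLOW(E) on { 'g', 'num' }: CONFLICT
  E → X g *: FIRST \ {ε} = { 'g', 'num' } — overlaps FOLLOW(E) on { 'g', 'num' }: CONFLICT

X: nullable alternative(s) X → E, X → ε; FOLLOW(X) = { $, 'g', 'num' }
  X → num X E: FIRST \ {ε} = { 'num' } — overlaps FOLLOW(X) on { 'num' }: CONFLICT
  X → E: FIRST \ {ε} = { 'g', 'num' } — overlaps FOLLOW(X) on { 'g', 'num' }: CONFLICT
  X → ε: FIRST \ {ε} = { } — disjoint from FOLLOW(X)

So the grammar has 4 FIRST/FOLLOW conflicts (marked CONFLICT above).

Answer: Yes. X → num X E with FOLLOW(X) on { 'num' }; X → E with FOLLOW(X) on { 'g', 'num' }; E → X g num with FOLLOW(E) on { 'g', 'num' }; E → X g '*' with FOLLOW(E) on { 'g', 'num' }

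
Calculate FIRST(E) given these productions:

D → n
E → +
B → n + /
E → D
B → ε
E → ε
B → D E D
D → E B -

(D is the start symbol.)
To compute FIRST(E), examine every production with E on the left-hand side, reading each right-hand side left to right until a non-nullable symbol is reached.

FIRST sets of the other non-terminals involved (by the same procedure, iterated to a fixed point):
  FIRST(D) = { '+', '-', 'n' }

From E → +:
  - '+' is a terminal: add '+' and stop
From E → D:
  - D is a non-terminal: add FIRST(D) \ {ε} = { '+', '-', 'n' }
    D is not nullable, so stop
From E → ε:
  - ε-production, so ε ∈ FIRST(E)

Collecting: FIRST(E) = { '+', '-', 'n', ε }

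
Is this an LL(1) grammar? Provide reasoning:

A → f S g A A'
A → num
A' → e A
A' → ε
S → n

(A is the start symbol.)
No. Predict set conflict for A': { 'e' }

A grammar is LL(1) if for each non-terminal N with multiple productions, the predict sets of those productions are pairwise disjoint, where PREDICT(N → α) = (FIRST(α) \ {ε}) ∪ (FOLLOW(N) if α ⇒* ε).

Relevant sets:
  FOLLOW(A') = { $, 'e' }

For A:
  PREDICT(A → f S g A A') = { 'f' }
  PREDICT(A → num) = { 'num' }
For A':
  PREDICT(A' → e A) = { 'e' }
  PREDICT(A' → ε) = { $, 'e' }
S has a single production, so nothing to check there.

Conflict found: Predict set conflict for A': { 'e' }
The grammar is NOT LL(1).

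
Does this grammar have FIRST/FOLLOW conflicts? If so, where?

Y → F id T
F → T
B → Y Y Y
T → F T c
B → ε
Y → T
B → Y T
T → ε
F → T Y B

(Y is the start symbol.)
Yes. Y → F id T with FOLLOW(Y) on { 'c', 'id' }; F → T with FOLLOW(F) on { 'c', 'id' }; F → T Y B with FOLLOW(F) on { 'c', 'id' }; B → Y Y Y with FOLLOW(B) on { 'c', 'id' }; B → Y T with FOLLOW(B) on { 'c', 'id' }; T → F T c with FOLLOW(T) on { 'c', 'id' }

Nullable non-terminals: B, F, T, Y.
FIRST sets used below: FIRST(Y) = { 'c', 'id', ε }, FIRST(T) = { 'c', 'id', ε }, FIRST(B) = { 'c', 'id', ε }, FIRST(F) = { 'c', 'id', ε }

B: nullable alternative(s) B → Y Y Y, B → ε, B → Y T; FOLLOW(B) = { 'c', 'id' }
  B → Y Y Y: FIRST \ {ε} = { 'c', 'id' } — overlaps FOLLOW(B) on { 'c', 'id' }: CONFLICT
  B → ε: FIRST \ {ε} = { } — disjoint from FOLLOW(B)
  B → Y T: FIRST \ {ε} = { 'c', 'id' } — overlaps FOLLOW(B) on { 'c', 'id' }: CONFLICT

F: nullable alternative(s) F → T, F → T Y B; FOLLOW(F) = { 'c', 'id' }
  F → T: FIRST \ {ε} = { 'c', 'id' } — overlaps FOLLOW(F) on { 'c', 'id' }: CONFLICT
  F → T Y B: FIRST \ {ε} = { 'c', 'id' } — overlaps FOLLOW(F) on { 'c', 'id' }: CONFLICT

T: nullable alternative(s) T → ε; FOLLOW(T) = { $, 'c', 'id' }
  T → F T c: FIRST \ {ε} = { 'c', 'id' } — overlaps FOLLOW(T) on { 'c', 'id' }: CONFLICT
  T → ε: FIRST \ {ε} = { } — this is the only nullable alternative, skip

Y: nullable alternative(s) Y → T; FOLLOW(Y) = { $, 'c', 'id' }
  Y → F id T: FIRST \ {ε} = { 'c', 'id' } — overlaps FOLLOW(Y) on { 'c', 'id' }: CONFLICT
  Y → T: FIRST \ {ε} = { 'c', 'id' } — this is the only nullable alternative, skip

So the grammar has 6 FIRST/FOLLOW conflicts (marked CONFLICT above).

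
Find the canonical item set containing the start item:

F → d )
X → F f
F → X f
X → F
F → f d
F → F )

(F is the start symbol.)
First, augment the grammar with F' → F
I₀ = CLOSURE({ [F' → . F] }):
  [F' → . F] has the dot before F: add [F → . d )], [F → . X f], [F → . f d], [F → . F )]
  [F → . X f] has the dot before X: add [X → . F f], [X → . F]
No further items can be added.

I₀ = { [F → . F )], [F → . X f], [F → . d )], [F → . f d], [F' → . F], [X → . F f], [X → . F] }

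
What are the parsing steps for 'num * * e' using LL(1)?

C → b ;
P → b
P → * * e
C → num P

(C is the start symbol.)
Stack is shown with the top on the left.

Stack    Input        Action
----------------------------
C $      num * * e $  output C → num P
num P $  num * * e $  match 'num'
P $      * * e $      output P → * * e
* * e $  * * e $      match '*'
* e $    * e $        match '*'
e $      e $          match 'e'
$        $            accept

The string is accepted.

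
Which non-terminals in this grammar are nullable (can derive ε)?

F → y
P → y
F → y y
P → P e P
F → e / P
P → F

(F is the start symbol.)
There are no ε-productions, so no non-terminal can derive ε.
No non-terminals are nullable.

Answer: None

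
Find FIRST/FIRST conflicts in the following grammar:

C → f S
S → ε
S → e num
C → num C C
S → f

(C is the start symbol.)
A FIRST/FIRST conflict occurs when two productions N → α and N → β for the same non-terminal have FIRST(α) ∩ FIRST(β) ≠ ∅ (with ε ∈ FIRST of a nullable right-hand side, so two nullable alternatives also conflict).

Productions for C:
  C → f S: FIRST = { 'f' }
  C → num C C: FIRST = { 'num' }
Productions for S:
  S → ε: FIRST = { ε }
  S → e num: FIRST = { 'e' }
  S → f: FIRST = { 'f' }

All alternatives of each non-terminal have pairwise disjoint FIRST sets.

Answer: No FIRST/FIRST conflicts.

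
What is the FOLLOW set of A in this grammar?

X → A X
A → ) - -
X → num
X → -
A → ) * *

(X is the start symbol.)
{ ')', '-', 'num' }

To compute FOLLOW(A), find every occurrence of A on a right-hand side N → α A β: add FIRST(β) \ {ε}, and if β is empty or nullable also add FOLLOW(N). Iterate to a fixed point.

In X → A X: A is followed by X, add FIRST(X) \ {ε} = { ')', '-', 'num' }

Taking the union: FOLLOW(A) = { ')', '-', 'num' }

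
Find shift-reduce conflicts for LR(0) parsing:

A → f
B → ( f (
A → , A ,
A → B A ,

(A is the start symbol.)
A shift-reduce conflict occurs when an LR(0) state has both:
  - a complete (reduce) item [A → α .] (dot at the end), and
  - a shift item [B → β . c γ] (dot before a terminal).

Augment with A' → A and build the canonical LR(0) collection (I0 = CLOSURE({[A' → . A]}), then GOTO on every symbol after a dot until no new states appear). It has 12 states:
  I0: { [A → . , A ,], [A → . B A ,], [A → . f], [A' → . A], [B → . ( f (] }  — shift
  I1: { [B → ( . f (] }  — shift
  I2: { [A → , . A ,], [A → . , A ,], [A → . B A ,], [A → . f], [B → . ( f (] }  — shift
  I3: { [A' → A .] }  — accept
  I4: { [A → . , A ,], [A → . B A ,], [A → . f], [A → B . A ,], [B → . ( f (] }  — shift
  I5: { [A → f .] }  — reduce
  I6: { [A → B A . ,] }  — shift
  I7: { [A → B A , .] }  — reduce
  I8: { [A → , A . ,] }  — shift
  I9: { [A → , A , .] }  — reduce
  I10: { [B → ( f . (] }  — shift
  I11: { [B → ( f ( .] }  — reduce

No state contains both a complete item and a shift item.

Answer: No shift-reduce conflicts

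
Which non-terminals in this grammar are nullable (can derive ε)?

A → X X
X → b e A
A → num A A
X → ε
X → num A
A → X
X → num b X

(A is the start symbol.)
{ 'A', 'X' }

ε-productions: X → ε
So X is immediately nullable.
A → X X: every symbol on the right is nullable, so A is nullable too.
Every non-terminal is now nullable.
Nullable = { 'A', 'X' }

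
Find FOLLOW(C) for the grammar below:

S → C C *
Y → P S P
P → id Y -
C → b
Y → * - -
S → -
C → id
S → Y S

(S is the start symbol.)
{ '*', 'b', 'id' }

To compute FOLLOW(C), find every occurrence of C on a right-hand side N → α C β: add FIRST(β) \ {ε}, and if β is empty or nullable also add FOLLOW(N). Iterate to a fixed point.

In S → C C *: C is followed by C '*', add FIRST(C '*') \ {ε} = { 'b', 'id' }
In S → C C *: C is followed by '*', add FIRST('*') \ {ε} = { '*' }

Taking the union: FOLLOW(C) = { '*', 'b', 'id' }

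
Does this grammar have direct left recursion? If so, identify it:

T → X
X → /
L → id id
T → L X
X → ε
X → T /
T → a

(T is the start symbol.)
No direct left recursion

Direct left recursion occurs when N → N α for some non-terminal N (the right-hand side begins with the left-hand side itself).

T → X: starts with X
X → /: starts with '/'
L → id id: starts with id
T → L X: starts with L
X → ε: starts with ε
X → T /: starts with T
T → a: starts with a

No direct left recursion found.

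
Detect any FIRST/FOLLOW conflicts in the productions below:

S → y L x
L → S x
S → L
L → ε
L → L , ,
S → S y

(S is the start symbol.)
A FIRST/FOLLOW conflict occurs when a non-terminal N has a nullable alternative N → β (β ⇒* ε) and another alternative N → α with FIRST(α) ∩ FOLLOW(N) ≠ ∅: on such a lookahead the parser cannot decide between expanding α and letting N vanish via β.

Nullable non-terminals: L, S.
FIRST sets used below: FIRST(S) = { ',', 'x', 'y', ε }, FIRST(L) = { ',', 'x', 'y', ε }

L: nullable alternative(s) L → ε; FOLLOW(L) = { $, ',', 'x', 'y' }
  L → S x: FIRST \ {ε} = { ',', 'x', 'y' } — overlaps FOLLOW(L) on { ',', 'x', 'y' }: CONFLICT
  L → ε: FIRST \ {ε} = { } — this is the only nullable alternative, skip
  L → L , ,: FIRST \ {ε} = { ',', 'x', 'y' } — overlaps FOLLOW(L) on { ',', 'x', 'y' }: CONFLICT

S: nullable alternative(s) S → L; FOLLOW(S) = { $, 'x', 'y' }
  S → y L x: FIRST \ {ε} = { 'y' } — overlaps FOLLOW(S) on { 'y' }: CONFLICT
  S → L: FIRST \ {ε} = { ',', 'x', 'y' } — this is the only nullable alternative, skip
  S → S y: FIRST \ {ε} = { ',', 'x', 'y' } — overlaps FOLLOW(S) on { 'x', 'y' }: CONFLICT

So the grammar has 4 FIRST/FOLLOW conflicts (marked CONFLICT above).

Answer: Yes. S → y L x with FOLLOW(S) on { 'y' }; S → S y with FOLLOW(S) on { 'x', 'y' }; L → S x with FOLLOW(L) on { ',', 'x', 'y' }; L → L ',' ',' with FOLLOW(L) on { ',', 'x', 'y' }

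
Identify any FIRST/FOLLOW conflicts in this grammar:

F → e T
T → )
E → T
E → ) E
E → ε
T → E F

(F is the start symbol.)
Nullable non-terminals: E.
FIRST sets used below: FIRST(T) = { ')', 'e' }

E: nullable alternative(s) E → ε; FOLLOW(E) = { 'e' }
  E → T: FIRST \ {ε} = { ')', 'e' } — overlaps FOLLOW(E) on { 'e' }: CONFLICT
  E → ) E: FIRST \ {ε} = { ')' } — disjoint from FOLLOW(E)
  E → ε: FIRST \ {ε} = { } — this is the only nullable alternative, skip

F, T have no nullable alternative, so no FIRST/FOLLOW check is needed there.

So the grammar has 1 FIRST/FOLLOW conflict (marked CONFLICT above).

Answer: Yes. E → T with FOLLOW(E) on { 'e' }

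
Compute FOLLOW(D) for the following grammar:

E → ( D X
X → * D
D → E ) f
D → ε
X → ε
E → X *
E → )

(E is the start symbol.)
To compute FOLLOW(D), find every occurrence of D on a right-hand side N → α D β: add FIRST(β) \ {ε}, and if β is empty or nullable also add FOLLOW(N). Iterate to a fixed point.

In E → ( D X: D is followed by X, add FIRST(X) \ {ε} = { '*' }
  X is nullable, so also add FOLLOW(E)
In X → * D: D is at the end, add FOLLOW(X)

The FOLLOW sets referred to above (computed the same way, to a fixed point):
  FOLLOW(E) = { $, ')' }
  FOLLOW(X) = { $, ')', '*' }

Taking the union: FOLLOW(D) = { $, ')', '*' }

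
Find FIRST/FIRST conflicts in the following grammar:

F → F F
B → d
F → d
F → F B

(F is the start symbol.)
Yes. F → F F / F → d on { 'd' }; F → F F / F → F B on { 'd' }; F → d / F → F B on { 'd' }

A FIRST/FIRST conflict occurs when two productions N → α and N → β for the same non-terminal have FIRST(α) ∩ FIRST(β) ≠ ∅ (with ε ∈ FIRST of a nullable right-hand side, so two nullable alternatives also conflict).

FIRST sets of the non-terminals at (or reachable through a nullable prefix from) the front of some alternative:
  FIRST(F) = { 'd' }

Productions for F:
  F → F F: FIRST = { 'd' }
  F → d: FIRST = { 'd' }
  F → F B: FIRST = { 'd' }
B has only one production, so no FIRST/FIRST conflict is possible there.

Conflict for F: F → F F and F → d
  Overlap: { 'd' }
Conflict for F: F → F F and F → F B
  Overlap: { 'd' }
Conflict for F: F → d and F → F B
  Overlap: { 'd' }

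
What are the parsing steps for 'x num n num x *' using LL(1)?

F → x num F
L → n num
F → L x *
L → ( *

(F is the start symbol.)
Stack is shown with the top on the left.

Stack        Input              Action
--------------------------------------
F $          x num n num x * $  output F → x num F
x num F $    x num n num x * $  match 'x'
num F $      num n num x * $    match 'num'
F $          n num x * $        output F → L x *
L x * $      n num x * $        output L → n num
n num x * $  n num x * $        match 'n'
num x * $    num x * $          match 'num'
x * $        x * $              match 'x'
* $          * $                match '*'
$            $                  accept

The string is accepted.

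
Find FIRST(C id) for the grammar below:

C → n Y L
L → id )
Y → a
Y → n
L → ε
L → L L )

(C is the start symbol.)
FIRST sets of the non-terminals involved (from the grammar, by fixed-point iteration):
  FIRST(C) = { 'n' }

To compute FIRST(C id), process the symbols left to right:
Symbol C is a non-terminal. Add FIRST(C) \ {ε} = { 'n' }
C is not nullable (ε ∉ FIRST(C)), so stop here.
FIRST(C id) = { 'n' }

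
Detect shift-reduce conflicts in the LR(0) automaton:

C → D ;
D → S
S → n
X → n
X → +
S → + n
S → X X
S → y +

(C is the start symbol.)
Yes — I1: [X → + .] vs [S → + . n]

A shift-reduce conflict occurs when an LR(0) state has both:
  - a complete (reduce) item [A → α .] (dot at the end), and
  - a shift item [B → β . c γ] (dot before a terminal).

Augment with C' → C and build the canonical LR(0) collection (I0 = CLOSURE({[C' → . C]}), then GOTO on every symbol after a dot until no new states appear). It has 14 states:
  I0: { [C → . D ;], [C' → . C], [D → . S], [S → . + n], [S → . X X], [S → . n], [S → . y +], [X → . +], [X → . n] }  — shift
  I1: { [S → + . n], [X → + .] }  — shift, reduce
  I2: { [C' → C .] }  — accept
  I3: { [C → D . ;] }  — shift
  I4: { [D → S .] }  — reduce
  I5: { [S → X . X], [X → . +], [X → . n] }  — shift
  I6: { [S → n .], [X → n .] }  — 2 reduces
  I7: { [S → y . +] }  — shift
  I8: { [S → y + .] }  — reduce
  I9: { [X → + .] }  — reduce
  I10: { [S → X X .] }  — reduce
  I11: { [X → n .] }  — reduce
  I12: { [C → D ; .] }  — reduce
  I13: { [S → + n .] }  — reduce

I1 contains reduce item [X → + .] and shift item [S → + . n] — shift-reduce conflict.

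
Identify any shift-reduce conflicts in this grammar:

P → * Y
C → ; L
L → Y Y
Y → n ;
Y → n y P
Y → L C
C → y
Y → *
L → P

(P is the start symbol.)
Yes — I3: [Y → * .] vs [P → . * Y]; I6: [P → * Y .] vs [P → . * Y]; I11: [L → Y Y .] vs [P → . * Y]; I15: [C → ; L .] vs [C → . ; L]

Augment with P' → P and build the canonical LR(0) collection (I0 = CLOSURE({[P' → . P]}), then GOTO on every symbol after a dot until no new states appear). It has 17 states:
  I0: { [P → . * Y], [P' → . P] }  — shift
  I1: { [L → . P], [L → . Y Y], [P → * . Y], [P → . * Y], [Y → . *], [Y → . L C], [Y → . n ;], [Y → . n y P] }  — shift
  I2: { [P' → P .] }  — accept
  I3: { [L → . P], [L → . Y Y], [P → * . Y], [P → . * Y], [Y → * .], [Y → . *], [Y → . L C], [Y → . n ;], [Y → . n y P] }  — shift, reduce
  I4: { [C → . ; L], [C → . y], [Y → L . C] }  — shift
  I5: { [L → P .] }  — reduce
  I6: { [L → . P], [L → . Y Y], [L → Y . Y], [P → * Y .], [P → . * Y], [Y → . *], [Y → . L C], [Y → . n ;], [Y → . n y P] }  — shift, reduce
  I7: { [Y → n . ;], [Y → n . y P] }  — shift
  I8: { [Y → n ; .] }  — reduce
  I9: { [P → . * Y], [Y → n y . P] }  — shift
  I10: { [Y → n y P .] }  — reduce
  I11: { [L → . P], [L → . Y Y], [L → Y . Y], [L → Y Y .], [P → . * Y], [Y → . *], [Y → . L C], [Y → . n ;], [Y → . n y P] }  — shift, reduce
  I12: { [C → ; . L], [L → . P], [L → . Y Y], [P → . * Y], [Y → . *], [Y → . L C], [Y → . n ;], [Y → . n y P] }  — shift
  I13: { [Y → L C .] }  — reduce
  I14: { [C → y .] }  — reduce
  I15: { [C → . ; L], [C → . y], [C → ; L .], [Y → L . C] }  — shift, reduce
  I16: { [L → . P], [L → . Y Y], [L → Y . Y], [P → . * Y], [Y → . *], [Y → . L C], [Y → . n ;], [Y → . n y P] }  — shift

I3 contains reduce item [Y → * .] and shift items [P → . * Y], [Y → . *], [Y → . n ;], [Y → . n y P] — shift-reduce conflict.
I6 contains reduce item [P → * Y .] and shift items [P → . * Y], [Y → . *], [Y → . n ;], [Y → . n y P] — shift-reduce conflict.
I11 contains reduce item [L → Y Y .] and shift items [P → . * Y], [Y → . *], [Y → . n ;], [Y → . n y P] — shift-reduce conflict.
I15 contains reduce item [C → ; L .] and shift items [C → . ; L], [C → . y] — shift-reduce conflict.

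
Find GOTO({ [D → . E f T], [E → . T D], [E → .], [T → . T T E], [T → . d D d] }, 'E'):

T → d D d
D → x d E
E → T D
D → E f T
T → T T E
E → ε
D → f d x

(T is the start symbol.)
{ [D → E . f T] }

GOTO(I, 'E') = CLOSURE({ [A → αX.β] : [A → α.Xβ] ∈ I, X = 'E' })

Items with dot before 'E', with the dot advanced:
  [D → . E f T] → [D → E . f T]
Closure adds nothing (no advanced item has the dot before a non-terminal).

GOTO = { [D → E . f T] }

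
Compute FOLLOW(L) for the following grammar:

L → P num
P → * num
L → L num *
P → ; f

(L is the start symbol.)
To compute FOLLOW(L), find every occurrence of L on a right-hand side N → α L β: add FIRST(β) \ {ε}, and if β is empty or nullable also add FOLLOW(N). Iterate to a fixed point.

L is the start symbol, so $ ∈ FOLLOW(L).
In L → L num *: L is followed by num '*', add FIRST(num '*') \ {ε} = { 'num' }

Taking the union: FOLLOW(L) = { $, 'num' }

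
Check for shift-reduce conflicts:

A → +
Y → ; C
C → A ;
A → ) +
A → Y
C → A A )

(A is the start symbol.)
Augment with A' → A and build the canonical LR(0) collection (I0 = CLOSURE({[A' → . A]}), then GOTO on every symbol after a dot until no new states appear). It has 12 states:
  I0: { [A → . ) +], [A → . +], [A → . Y], [A' → . A], [Y → . ; C] }  — shift
  I1: { [A → ) . +] }  — shift
  I2: { [A → + .] }  — reduce
  I3: { [A → . ) +], [A → . +], [A → . Y], [C → . A ;], [C → . A A )], [Y → . ; C], [Y → ; . C] }  — shift
  I4: { [A' → A .] }  — accept
  I5: { [A → Y .] }  — reduce
  I6: { [A → . ) +], [A → . +], [A → . Y], [C → A . ;], [C → A . A )], [Y → . ; C] }  — shift
  I7: { [Y → ; C .] }  — reduce
  I8: { [A → . ) +], [A → . +], [A → . Y], [C → . A ;], [C → . A A )], [C → A ; .], [Y → . ; C], [Y → ; . C] }  — shift, reduce
  I9: { [C → A A . )] }  — shift
  I10: { [C → A A ) .] }  — reduce
  I11: { [A → ) + .] }  — reduce

I8 contains reduce item [C → A ; .] and shift items [A → . ) +], [A → . +], [Y → . ; C] — shift-reduce conflict.

Answer: Yes — I8: [C → A ; .] vs [A → . ) +]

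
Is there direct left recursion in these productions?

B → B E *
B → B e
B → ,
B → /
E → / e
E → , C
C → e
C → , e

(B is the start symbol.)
Direct left recursion occurs when N → N α for some non-terminal N (the right-hand side begins with the left-hand side itself).

B → B E *: LEFT RECURSIVE (starts with B)
B → B e: LEFT RECURSIVE (starts with B)
B → ,: starts with ','
B → /: starts with '/'
E → / e: starts with '/'
E → , C: starts with ','
C → e: starts with e
C → , e: starts with ','

The grammar has direct left recursion on: B.

Answer: Yes, B is left-recursive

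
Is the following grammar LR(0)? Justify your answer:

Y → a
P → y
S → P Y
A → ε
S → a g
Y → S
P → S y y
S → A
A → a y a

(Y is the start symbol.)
No. Shift-reduce conflict between [A → .] and [A → . a y a]

A grammar is LR(0) if no state in the canonical LR(0) collection has:
  - both a shift item (dot before a terminal) and a complete item (shift-reduce conflict), or
  - two or more complete items (reduce-reduce conflict; the accept item [Y' → Y .] counts as a complete item here).

Augment with Y' → Y and build the canonical LR(0) collection (I0 = CLOSURE({[Y' → . Y]}), then GOTO on every symbol after a dot until no new states appear). It has 13 states:
  I0: { [A → . a y a], [A → .], [P → . S y y], [P → . y], [S → . A], [S → . P Y], [S → . a g], [Y → . S], [Y → . a], [Y' → . Y] }  — shift, reduce
  I1: { [S → A .] }  — reduce
  I2: { [A → . a y a], [A → .], [P → . S y y], [P → . y], [S → . A], [S → . P Y], [S → . a g], [S → P . Y], [Y → . S], [Y → . a] }  — shift, reduce
  I3: { [P → S . y y], [Y → S .] }  — shift, reduce
  I4: { [Y' → Y .] }  — accept
  I5: { [A → a . y a], [S → a . g], [Y → a .] }  — shift, reduce
  I6: { [P → y .] }  — reduce
  I7: { [S → a g .] }  — reduce
  I8: { [A → a y . a] }  — shift
  I9: { [A → a y a .] }  — reduce
  I10: { [P → S y . y] }  — shift
  I11: { [P → S y y .] }  — reduce
  I12: { [S → P Y .] }  — reduce

Conflict in state I0:
  Shift-reduce conflict between [A → .] and [A → . a y a]
So the grammar is NOT LR(0).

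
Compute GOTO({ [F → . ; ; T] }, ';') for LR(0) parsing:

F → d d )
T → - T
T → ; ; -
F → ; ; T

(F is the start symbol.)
{ [F → ; . ; T] }

GOTO(I, ';') = CLOSURE({ [A → αX.β] : [A → α.Xβ] ∈ I, X = ';' })

Items with dot before ';', with the dot advanced:
  [F → . ; ; T] → [F → ; . ; T]
Closure adds nothing (no advanced item has the dot before a non-terminal).

GOTO = { [F → ; . ; T] }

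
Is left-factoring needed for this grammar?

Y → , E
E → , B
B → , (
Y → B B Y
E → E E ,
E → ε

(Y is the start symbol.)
No, left-factoring is not needed

Left-factoring is needed when two productions for the same non-terminal
share a common prefix on the right-hand side.

Productions for Y:
  Y → , E
  Y → B B Y
Productions for E:
  E → , B
  E → E E ,
  E → ε

No common prefixes found.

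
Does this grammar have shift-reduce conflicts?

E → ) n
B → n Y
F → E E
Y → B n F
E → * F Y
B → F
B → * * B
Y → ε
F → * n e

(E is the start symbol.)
Augment with E' → E and build the canonical LR(0) collection (I0 = CLOSURE({[E' → . E]}), then GOTO on every symbol after a dot until no new states appear). It has 23 states:
  I0: { [E → . ) n], [E → . * F Y], [E' → . E] }  — shift
  I1: { [E → ) . n] }  — shift
  I2: { [E → * . F Y], [E → . ) n], [E → . * F Y], [F → . * n e], [F → . E E] }  — shift
  I3: { [E' → E .] }  — accept
  I4: { [E → * . F Y], [E → . ) n], [E → . * F Y], [F → * . n e], [F → . * n e], [F → . E E] }  — shift
  I5: { [E → . ) n], [E → . * F Y], [F → E . E] }  — shift
  I6: { [B → . * * B], [B → . F], [B → . n Y], [E → * F . Y], [E → . ) n], [E → . * F Y], [F → . * n e], [F → . E E], [Y → . B n F], [Y → .] }  — shift, reduce
  I7: { [B → * . * B], [E → * . F Y], [E → . ) n], [E → . * F Y], [F → * . n e], [F → . * n e], [F → . E E] }  — shift
  I8: { [Y → B . n F] }  — shift
  I9: { [B → F .] }  — reduce
  I10: { [E → * F Y .] }  — reduce
  I11: { [B → . * * B], [B → . F], [B → . n Y], [B → n . Y], [E → . ) n], [E → . * F Y], [F → . * n e], [F → . E E], [Y → . B n F], [Y → .] }  — shift, reduce
  I12: { [B → n Y .] }  — reduce
  I13: { [E → . ) n], [E → . * F Y], [F → . * n e], [F → . E E], [Y → B n . F] }  — shift
  I14: { [Y → B n F .] }  — reduce
  I15: { [B → * * . B], [B → . * * B], [B → . F], [B → . n Y], [E → * . F Y], [E → . ) n], [E → . * F Y], [F → * . n e], [F → . * n e], [F → . E E] }  — shift
  I16: { [F → * n . e] }  — shift
  I17: { [F → * n e .] }  — reduce
  I18: { [B → * * B .] }  — reduce
  I19: { [B → . * * B], [B → . F], [B → . n Y], [B → F .], [E → * F . Y], [E → . ) n], [E → . * F Y], [F → . * n e], [F → . E E], [Y → . B n F], [Y → .] }  — shift, 2 reduces
  I20: { [B → . * * B], [B → . F], [B → . n Y], [B → n . Y], [E → . ) n], [E → . * F Y], [F → * n . e], [F → . * n e], [F → . E E], [Y → . B n F], [Y → .] }  — shift, reduce
  I21: { [F → E E .] }  — reduce
  I22: { [E → ) n .] }  — reduce

I6 contains reduce item [Y → .] and shift items [B → . * * B], [B → . n Y], [E → . ) n], [E → . * F Y], [F → . * n e] — shift-reduce conflict.
I11 contains reduce item [Y → .] and shift items [B → . * * B], [B → . n Y], [E → . ) n], [E → . * F Y], [F → . * n e] — shift-reduce conflict.
I19 contains reduce items [B → F .], [Y → .] and shift items [B → . * * B], [B → . n Y], [E → . ) n], [E → . * F Y], [F → . * n e] — shift-reduce conflict.
I20 contains reduce item [Y → .] and shift items [B → . * * B], [B → . n Y], [E → . ) n], [E → . * F Y], [F → . * n e], [F → * n . e] — shift-reduce conflict.

Answer: Yes — I6: [Y → .] vs [B → . * * B]; I11: [Y → .] vs [B → . * * B]; I19: [B → F .] vs [B → . * * B]; I20: [Y → .] vs [B → . * * B]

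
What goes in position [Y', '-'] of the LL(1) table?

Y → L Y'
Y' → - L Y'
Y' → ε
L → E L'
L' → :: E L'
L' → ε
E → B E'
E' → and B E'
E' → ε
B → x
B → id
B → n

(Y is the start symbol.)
Y' → - L Y'

To find M[Y', '-'], we find productions for Y' where '-' is in the predict set (PREDICT(N → α) = (FIRST(α) \ {ε}) ∪ (FOLLOW(N) if α ⇒* ε)).

Relevant sets:
  FOLLOW(Y') = { $ }

Y' → - L Y': PREDICT = { '-' }
  '-' is in predict set, so this production goes in M[Y', '-']
Y' → ε: PREDICT = { $ }

M[Y', '-'] = Y' → - L Y'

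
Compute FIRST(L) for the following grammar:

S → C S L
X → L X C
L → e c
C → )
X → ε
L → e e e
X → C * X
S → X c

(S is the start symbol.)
To compute FIRST(L), examine every production with L on the left-hand side, reading each right-hand side left to right until a non-nullable symbol is reached.

From L → e c:
  - e is a terminal: add 'e' and stop
From L → e e e:
  - e is a terminal: add 'e' and stop

Collecting: FIRST(L) = { 'e' }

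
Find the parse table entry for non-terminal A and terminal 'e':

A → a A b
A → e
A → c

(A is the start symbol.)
A → e

To find M[A, 'e'], we find productions for A where 'e' is in the predict set (PREDICT(N → α) = (FIRST(α) \ {ε}) ∪ (FOLLOW(N) if α ⇒* ε)).

A → a A b: PREDICT = { 'a' }
A → e: PREDICT = { 'e' }
  'e' is in predict set, so this production goes in M[A, 'e']
A → c: PREDICT = { 'c' }

M[A, 'e'] = A → e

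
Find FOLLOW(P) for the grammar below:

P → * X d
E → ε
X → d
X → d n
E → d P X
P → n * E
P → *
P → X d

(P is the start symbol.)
P is the start symbol, so $ ∈ FOLLOW(P).
In E → d P X: P is followed by X, add FIRST(X) \ {ε} = { 'd' }

Taking the union: FOLLOW(P) = { $, 'd' }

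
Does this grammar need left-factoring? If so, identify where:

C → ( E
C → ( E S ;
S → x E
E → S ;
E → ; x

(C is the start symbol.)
Left-factoring is needed when two productions for the same non-terminal
share a common prefix on the right-hand side.

Productions for C:
  C → ( E
  C → ( E S ;
Productions for E:
  E → S ;
  E → ; x

Found common prefix '( E' in productions for C

Answer: Yes, C has productions with common prefix '( E'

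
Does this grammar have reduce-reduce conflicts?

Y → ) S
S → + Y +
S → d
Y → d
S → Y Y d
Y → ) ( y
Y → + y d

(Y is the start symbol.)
Yes — I11: [S → d .] vs [Y → d .]

Augment with Y' → Y and build the canonical LR(0) collection (I0 = CLOSURE({[Y' → . Y]}), then GOTO on every symbol after a dot until no new states appear). It has 17 states:
  I0: { [Y → . ) ( y], [Y → . ) S], [Y → . + y d], [Y → . d], [Y' → . Y] }  — shift
  I1: { [S → . + Y +], [S → . Y Y d], [S → . d], [Y → ) . ( y], [Y → ) . S], [Y → . ) ( y], [Y → . ) S], [Y → . + y d], [Y → . d] }  — shift
  I2: { [Y → + . y d] }  — shift
  I3: { [Y' → Y .] }  — accept
  I4: { [Y → d .] }  — reduce
  I5: { [Y → + y . d] }  — shift
  I6: { [Y → + y d .] }  — reduce
  I7: { [Y → ) ( . y] }  — shift
  I8: { [S → + . Y +], [Y → + . y d], [Y → . ) ( y], [Y → . ) S], [Y → . + y d], [Y → . d] }  — shift
  I9: { [Y → ) S .] }  — reduce
  I10: { [S → Y . Y d], [Y → . ) ( y], [Y → . ) S], [Y → . + y d], [Y → . d] }  — shift
  I11: { [S → d .], [Y → d .] }  — 2 reduces
  I12: { [S → Y Y . d] }  — shift
  I13: { [S → Y Y d .] }  — reduce
  I14: { [S → + Y . +] }  — shift
  I15: { [S → + Y + .] }  — reduce
  I16: { [Y → ) ( y .] }  — reduce

I11 contains complete items [S → d .], [Y → d .] — reduce-reduce conflict.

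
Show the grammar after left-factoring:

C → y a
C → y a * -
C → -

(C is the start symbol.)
Left-factoring transforms A → αβ₁ | αβ₂ into A → αA' and A' → β₁ | β₂
(α is the longest common prefix among the alternatives). Repeat until
no nonterminal has two alternatives with a common prefix.

Round 1: C has alternatives sharing prefix 'y a'. Introduce C': C → y a C'
  Add: C' → ε
  Add: C' → * -

No remaining common prefixes — done.

Resulting grammar:
C → y a C'
C' → ε
C' → * -
C → -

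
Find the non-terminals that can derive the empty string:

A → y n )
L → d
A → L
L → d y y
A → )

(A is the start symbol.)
None

There are no ε-productions, so no non-terminal can derive ε.
No non-terminals are nullable.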